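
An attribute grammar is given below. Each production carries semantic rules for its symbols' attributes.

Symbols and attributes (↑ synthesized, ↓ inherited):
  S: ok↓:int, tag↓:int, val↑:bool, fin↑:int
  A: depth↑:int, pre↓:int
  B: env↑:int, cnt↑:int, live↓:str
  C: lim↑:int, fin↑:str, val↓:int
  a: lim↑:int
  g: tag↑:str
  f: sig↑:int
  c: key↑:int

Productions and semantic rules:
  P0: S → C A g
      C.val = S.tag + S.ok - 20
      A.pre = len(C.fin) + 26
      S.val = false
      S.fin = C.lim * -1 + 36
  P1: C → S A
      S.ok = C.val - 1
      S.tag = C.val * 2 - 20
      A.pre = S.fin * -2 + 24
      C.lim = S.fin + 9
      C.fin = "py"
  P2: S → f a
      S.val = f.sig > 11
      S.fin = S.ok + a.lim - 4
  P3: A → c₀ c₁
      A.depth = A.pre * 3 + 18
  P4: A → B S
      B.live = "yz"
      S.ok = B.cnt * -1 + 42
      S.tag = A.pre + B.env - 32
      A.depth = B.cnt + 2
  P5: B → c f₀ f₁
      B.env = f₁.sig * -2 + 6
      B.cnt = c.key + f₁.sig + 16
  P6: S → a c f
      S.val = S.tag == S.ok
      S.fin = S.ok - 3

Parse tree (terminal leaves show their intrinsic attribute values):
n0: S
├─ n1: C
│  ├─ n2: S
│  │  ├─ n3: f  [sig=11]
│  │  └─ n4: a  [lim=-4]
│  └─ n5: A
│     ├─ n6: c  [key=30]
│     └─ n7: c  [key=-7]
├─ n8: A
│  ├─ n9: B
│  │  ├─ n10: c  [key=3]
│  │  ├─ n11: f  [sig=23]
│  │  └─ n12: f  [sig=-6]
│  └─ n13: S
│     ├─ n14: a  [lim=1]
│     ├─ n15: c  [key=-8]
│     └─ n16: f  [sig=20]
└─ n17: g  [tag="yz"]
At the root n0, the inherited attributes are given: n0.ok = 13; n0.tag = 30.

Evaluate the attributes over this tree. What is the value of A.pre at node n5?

-4

1. n0.ok = 13  [given at root]
2. n0.tag = 30  [given at root]
3. n1.val = 23  [S.tag + S.ok - 20]
4. n2.ok = 22  [C.val - 1]
5. n2.tag = 26  [C.val * 2 - 20]
6. n3.sig = 11  [terminal]
7. n4.lim = -4  [terminal]
8. n2.val = false  [f.sig > 11]
9. n2.fin = 14  [S.ok + a.lim - 4]
10. n5.pre = -4  [S.fin * -2 + 24]
11. n6.key = 30  [terminal]
12. n7.key = -7  [terminal]
13. n5.depth = 6  [A.pre * 3 + 18]
14. n1.lim = 23  [S.fin + 9]
15. n1.fin = "py"  ["py"]
16. n8.pre = 28  [len(C.fin) + 26]
17. n9.live = "yz"  ["yz"]
18. n10.key = 3  [terminal]
19. n11.sig = 23  [terminal]
20. n12.sig = -6  [terminal]
21. n9.env = 18  [f₁.sig * -2 + 6]
22. n9.cnt = 13  [c.key + f₁.sig + 16]
23. n13.ok = 29  [B.cnt * -1 + 42]
24. n13.tag = 14  [A.pre + B.env - 32]
25. n14.lim = 1  [terminal]
26. n15.key = -8  [terminal]
27. n16.sig = 20  [terminal]
28. n13.val = false  [S.tag == S.ok]
29. n13.fin = 26  [S.ok - 3]
30. n8.depth = 15  [B.cnt + 2]
31. n17.tag = "yz"  [terminal]
32. n0.val = false  [false]
33. n0.fin = 13  [C.lim * -1 + 36]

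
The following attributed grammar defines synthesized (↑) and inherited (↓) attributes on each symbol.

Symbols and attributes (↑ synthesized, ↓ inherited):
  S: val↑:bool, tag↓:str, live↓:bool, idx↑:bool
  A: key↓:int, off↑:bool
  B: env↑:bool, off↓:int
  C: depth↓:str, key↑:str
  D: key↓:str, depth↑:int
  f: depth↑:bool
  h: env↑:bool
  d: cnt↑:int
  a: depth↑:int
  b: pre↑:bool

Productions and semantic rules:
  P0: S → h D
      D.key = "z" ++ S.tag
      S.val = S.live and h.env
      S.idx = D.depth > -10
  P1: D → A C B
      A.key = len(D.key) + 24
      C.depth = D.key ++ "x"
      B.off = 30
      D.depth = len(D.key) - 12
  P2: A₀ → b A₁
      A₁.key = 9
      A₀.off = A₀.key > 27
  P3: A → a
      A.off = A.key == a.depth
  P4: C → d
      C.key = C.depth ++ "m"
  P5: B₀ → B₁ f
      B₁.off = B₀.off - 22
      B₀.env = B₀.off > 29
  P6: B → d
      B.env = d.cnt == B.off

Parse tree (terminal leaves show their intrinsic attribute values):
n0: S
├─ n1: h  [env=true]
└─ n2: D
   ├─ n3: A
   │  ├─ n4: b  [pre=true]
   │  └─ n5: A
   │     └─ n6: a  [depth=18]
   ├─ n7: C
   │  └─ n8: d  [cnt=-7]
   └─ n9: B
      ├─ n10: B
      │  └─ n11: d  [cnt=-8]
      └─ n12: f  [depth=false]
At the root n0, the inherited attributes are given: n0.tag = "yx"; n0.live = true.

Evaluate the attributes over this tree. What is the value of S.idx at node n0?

1. n0.tag = "yx"  [given at root]
2. n0.live = true  [given at root]
3. n1.env = true  [terminal]
4. n2.key = "zyx"  ["z" ++ S.tag]
5. n3.key = 27  [len(D.key) + 24]
6. n4.pre = true  [terminal]
7. n5.key = 9  [9]
8. n6.depth = 18  [terminal]
9. n5.off = false  [A.key == a.depth]
10. n3.off = false  [A₀.key > 27]
11. n7.depth = "zyxx"  [D.key ++ "x"]
12. n8.cnt = -7  [terminal]
13. n7.key = "zyxxm"  [C.depth ++ "m"]
14. n9.off = 30  [30]
15. n10.off = 8  [B₀.off - 22]
16. n11.cnt = -8  [terminal]
17. n10.env = false  [d.cnt == B.off]
18. n12.depth = false  [terminal]
19. n9.env = true  [B₀.off > 29]
20. n2.depth = -9  [len(D.key) - 12]
21. n0.val = true  [S.live and h.env]
22. n0.idx = true  [D.depth > -10]

true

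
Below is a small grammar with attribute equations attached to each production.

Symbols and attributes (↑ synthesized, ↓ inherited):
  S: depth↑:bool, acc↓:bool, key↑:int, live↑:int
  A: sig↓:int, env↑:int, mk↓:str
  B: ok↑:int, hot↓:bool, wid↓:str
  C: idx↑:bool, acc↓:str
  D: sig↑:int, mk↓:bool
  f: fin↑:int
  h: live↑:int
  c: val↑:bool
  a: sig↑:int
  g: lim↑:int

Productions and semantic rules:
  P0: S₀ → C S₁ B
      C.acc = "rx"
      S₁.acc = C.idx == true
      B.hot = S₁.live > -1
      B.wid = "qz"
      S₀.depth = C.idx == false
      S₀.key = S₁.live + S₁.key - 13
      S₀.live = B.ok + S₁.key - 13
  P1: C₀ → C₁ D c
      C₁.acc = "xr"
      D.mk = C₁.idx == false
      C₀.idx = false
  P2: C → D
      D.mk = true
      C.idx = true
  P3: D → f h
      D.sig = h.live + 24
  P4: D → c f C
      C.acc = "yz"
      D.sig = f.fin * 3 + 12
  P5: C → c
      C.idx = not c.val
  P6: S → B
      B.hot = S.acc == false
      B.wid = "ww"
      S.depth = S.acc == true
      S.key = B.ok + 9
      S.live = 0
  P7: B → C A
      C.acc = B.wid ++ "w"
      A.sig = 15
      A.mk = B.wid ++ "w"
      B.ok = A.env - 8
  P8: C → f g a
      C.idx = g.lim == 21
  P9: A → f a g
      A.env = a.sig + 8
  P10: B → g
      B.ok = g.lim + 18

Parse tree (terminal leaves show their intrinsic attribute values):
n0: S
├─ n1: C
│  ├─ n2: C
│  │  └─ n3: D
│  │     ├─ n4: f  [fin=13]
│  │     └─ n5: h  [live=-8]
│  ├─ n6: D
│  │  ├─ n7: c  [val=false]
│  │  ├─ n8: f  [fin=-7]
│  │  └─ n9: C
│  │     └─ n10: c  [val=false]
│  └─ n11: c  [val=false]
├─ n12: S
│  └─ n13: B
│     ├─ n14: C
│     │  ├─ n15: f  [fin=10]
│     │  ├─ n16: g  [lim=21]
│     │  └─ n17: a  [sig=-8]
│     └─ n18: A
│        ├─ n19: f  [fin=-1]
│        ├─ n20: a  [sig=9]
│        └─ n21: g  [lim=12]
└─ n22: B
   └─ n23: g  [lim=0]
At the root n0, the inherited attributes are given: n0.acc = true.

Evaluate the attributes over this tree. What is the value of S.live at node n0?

23

1. n0.acc = true  [given at root]
2. n1.acc = "rx"  ["rx"]
3. n2.acc = "xr"  ["xr"]
4. n3.mk = true  [true]
5. n4.fin = 13  [terminal]
6. n5.live = -8  [terminal]
7. n3.sig = 16  [h.live + 24]
8. n2.idx = true  [true]
9. n6.mk = false  [C₁.idx == false]
10. n7.val = false  [terminal]
11. n8.fin = -7  [terminal]
12. n9.acc = "yz"  ["yz"]
13. n10.val = false  [terminal]
14. n9.idx = true  [not c.val]
15. n6.sig = -9  [f.fin * 3 + 12]
16. n11.val = false  [terminal]
17. n1.idx = false  [false]
18. n12.acc = false  [C.idx == true]
19. n13.hot = true  [S.acc == false]
20. n13.wid = "ww"  ["ww"]
21. n14.acc = "www"  [B.wid ++ "w"]
22. n15.fin = 10  [terminal]
23. n16.lim = 21  [terminal]
24. n17.sig = -8  [terminal]
25. n14.idx = true  [g.lim == 21]
26. n18.sig = 15  [15]
27. n18.mk = "www"  [B.wid ++ "w"]
28. n19.fin = -1  [terminal]
29. n20.sig = 9  [terminal]
30. n21.lim = 12  [terminal]
31. n18.env = 17  [a.sig + 8]
32. n13.ok = 9  [A.env - 8]
33. n12.depth = false  [S.acc == true]
34. n12.key = 18  [B.ok + 9]
35. n12.live = 0  [0]
36. n22.hot = true  [S₁.live > -1]
37. n22.wid = "qz"  ["qz"]
38. n23.lim = 0  [terminal]
39. n22.ok = 18  [g.lim + 18]
40. n0.depth = true  [C.idx == false]
41. n0.key = 5  [S₁.live + S₁.key - 13]
42. n0.live = 23  [B.ok + S₁.key - 13]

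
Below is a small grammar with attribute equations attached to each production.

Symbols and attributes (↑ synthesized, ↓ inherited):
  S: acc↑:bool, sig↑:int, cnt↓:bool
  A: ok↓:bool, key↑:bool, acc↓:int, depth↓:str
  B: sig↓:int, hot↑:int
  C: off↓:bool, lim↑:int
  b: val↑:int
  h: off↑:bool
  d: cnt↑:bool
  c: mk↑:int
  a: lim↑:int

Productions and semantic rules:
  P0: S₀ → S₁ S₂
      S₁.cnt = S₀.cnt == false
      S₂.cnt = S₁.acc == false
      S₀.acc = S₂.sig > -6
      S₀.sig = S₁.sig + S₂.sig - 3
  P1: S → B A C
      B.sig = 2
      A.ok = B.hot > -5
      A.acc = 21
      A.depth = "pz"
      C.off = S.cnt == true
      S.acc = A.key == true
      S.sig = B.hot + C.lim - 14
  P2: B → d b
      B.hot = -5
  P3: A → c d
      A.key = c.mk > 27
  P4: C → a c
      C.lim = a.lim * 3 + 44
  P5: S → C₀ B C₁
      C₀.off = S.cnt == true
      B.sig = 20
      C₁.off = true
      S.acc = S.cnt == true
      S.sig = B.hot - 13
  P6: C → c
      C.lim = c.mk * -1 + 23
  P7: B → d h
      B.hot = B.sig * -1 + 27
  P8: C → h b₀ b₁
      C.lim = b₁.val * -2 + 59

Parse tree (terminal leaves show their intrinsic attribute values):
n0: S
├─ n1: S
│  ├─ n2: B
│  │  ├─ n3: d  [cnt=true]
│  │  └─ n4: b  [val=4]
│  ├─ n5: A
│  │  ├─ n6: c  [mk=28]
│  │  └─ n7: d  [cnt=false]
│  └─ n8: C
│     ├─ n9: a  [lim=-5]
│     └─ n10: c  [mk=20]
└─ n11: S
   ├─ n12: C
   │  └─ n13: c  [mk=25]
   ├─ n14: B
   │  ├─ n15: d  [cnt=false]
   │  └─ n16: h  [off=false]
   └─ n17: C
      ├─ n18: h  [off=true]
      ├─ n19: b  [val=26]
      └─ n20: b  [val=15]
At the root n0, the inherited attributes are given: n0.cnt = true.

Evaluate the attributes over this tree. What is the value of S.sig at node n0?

1. n0.cnt = true  [given at root]
2. n1.cnt = false  [S₀.cnt == false]
3. n2.sig = 2  [2]
4. n3.cnt = true  [terminal]
5. n4.val = 4  [terminal]
6. n2.hot = -5  [-5]
7. n5.ok = false  [B.hot > -5]
8. n5.acc = 21  [21]
9. n5.depth = "pz"  ["pz"]
10. n6.mk = 28  [terminal]
11. n7.cnt = false  [terminal]
12. n5.key = true  [c.mk > 27]
13. n8.off = false  [S.cnt == true]
14. n9.lim = -5  [terminal]
15. n10.mk = 20  [terminal]
16. n8.lim = 29  [a.lim * 3 + 44]
17. n1.acc = true  [A.key == true]
18. n1.sig = 10  [B.hot + C.lim - 14]
19. n11.cnt = false  [S₁.acc == false]
20. n12.off = false  [S.cnt == true]
21. n13.mk = 25  [terminal]
22. n12.lim = -2  [c.mk * -1 + 23]
23. n14.sig = 20  [20]
24. n15.cnt = false  [terminal]
25. n16.off = false  [terminal]
26. n14.hot = 7  [B.sig * -1 + 27]
27. n17.off = true  [true]
28. n18.off = true  [terminal]
29. n19.val = 26  [terminal]
30. n20.val = 15  [terminal]
31. n17.lim = 29  [b₁.val * -2 + 59]
32. n11.acc = false  [S.cnt == true]
33. n11.sig = -6  [B.hot - 13]
34. n0.acc = false  [S₂.sig > -6]
35. n0.sig = 1  [S₁.sig + S₂.sig - 3]

1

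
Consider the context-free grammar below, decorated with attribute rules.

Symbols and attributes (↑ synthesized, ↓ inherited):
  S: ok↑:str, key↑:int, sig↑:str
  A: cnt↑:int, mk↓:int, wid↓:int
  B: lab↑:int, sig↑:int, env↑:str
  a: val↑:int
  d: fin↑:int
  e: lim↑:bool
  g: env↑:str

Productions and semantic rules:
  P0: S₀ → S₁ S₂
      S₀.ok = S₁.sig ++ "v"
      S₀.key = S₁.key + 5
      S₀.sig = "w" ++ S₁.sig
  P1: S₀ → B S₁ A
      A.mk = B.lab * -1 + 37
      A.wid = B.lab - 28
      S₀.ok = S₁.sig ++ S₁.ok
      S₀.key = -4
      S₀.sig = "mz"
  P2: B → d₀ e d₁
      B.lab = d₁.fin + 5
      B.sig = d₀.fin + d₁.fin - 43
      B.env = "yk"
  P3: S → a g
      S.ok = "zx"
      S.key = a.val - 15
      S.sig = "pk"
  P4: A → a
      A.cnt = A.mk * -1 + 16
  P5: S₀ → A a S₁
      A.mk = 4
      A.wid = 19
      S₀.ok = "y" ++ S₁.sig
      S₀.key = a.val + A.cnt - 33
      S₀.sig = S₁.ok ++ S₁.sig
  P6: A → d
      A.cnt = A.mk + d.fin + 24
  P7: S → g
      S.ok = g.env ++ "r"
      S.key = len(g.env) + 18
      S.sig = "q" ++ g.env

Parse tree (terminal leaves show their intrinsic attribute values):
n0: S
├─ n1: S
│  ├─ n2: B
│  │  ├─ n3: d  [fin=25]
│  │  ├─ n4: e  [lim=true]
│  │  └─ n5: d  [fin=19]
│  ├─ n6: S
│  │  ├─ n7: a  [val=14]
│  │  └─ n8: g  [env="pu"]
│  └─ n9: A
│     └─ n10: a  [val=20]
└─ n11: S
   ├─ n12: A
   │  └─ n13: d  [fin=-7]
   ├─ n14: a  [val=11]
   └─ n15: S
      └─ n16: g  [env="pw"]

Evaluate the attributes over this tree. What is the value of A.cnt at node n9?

3

1. n3.fin = 25  [terminal]
2. n4.lim = true  [terminal]
3. n5.fin = 19  [terminal]
4. n2.lab = 24  [d₁.fin + 5]
5. n2.sig = 1  [d₀.fin + d₁.fin - 43]
6. n2.env = "yk"  ["yk"]
7. n7.val = 14  [terminal]
8. n8.env = "pu"  [terminal]
9. n6.ok = "zx"  ["zx"]
10. n6.key = -1  [a.val - 15]
11. n6.sig = "pk"  ["pk"]
12. n9.mk = 13  [B.lab * -1 + 37]
13. n9.wid = -4  [B.lab - 28]
14. n10.val = 20  [terminal]
15. n9.cnt = 3  [A.mk * -1 + 16]
16. n1.ok = "pkzx"  [S₁.sig ++ S₁.ok]
17. n1.key = -4  [-4]
18. n1.sig = "mz"  ["mz"]
19. n12.mk = 4  [4]
20. n12.wid = 19  [19]
21. n13.fin = -7  [terminal]
22. n12.cnt = 21  [A.mk + d.fin + 24]
23. n14.val = 11  [terminal]
24. n16.env = "pw"  [terminal]
25. n15.ok = "pwr"  [g.env ++ "r"]
26. n15.key = 20  [len(g.env) + 18]
27. n15.sig = "qpw"  ["q" ++ g.env]
28. n11.ok = "yqpw"  ["y" ++ S₁.sig]
29. n11.key = -1  [a.val + A.cnt - 33]
30. n11.sig = "pwrqpw"  [S₁.ok ++ S₁.sig]
31. n0.ok = "mzv"  [S₁.sig ++ "v"]
32. n0.key = 1  [S₁.key + 5]
33. n0.sig = "wmz"  ["w" ++ S₁.sig]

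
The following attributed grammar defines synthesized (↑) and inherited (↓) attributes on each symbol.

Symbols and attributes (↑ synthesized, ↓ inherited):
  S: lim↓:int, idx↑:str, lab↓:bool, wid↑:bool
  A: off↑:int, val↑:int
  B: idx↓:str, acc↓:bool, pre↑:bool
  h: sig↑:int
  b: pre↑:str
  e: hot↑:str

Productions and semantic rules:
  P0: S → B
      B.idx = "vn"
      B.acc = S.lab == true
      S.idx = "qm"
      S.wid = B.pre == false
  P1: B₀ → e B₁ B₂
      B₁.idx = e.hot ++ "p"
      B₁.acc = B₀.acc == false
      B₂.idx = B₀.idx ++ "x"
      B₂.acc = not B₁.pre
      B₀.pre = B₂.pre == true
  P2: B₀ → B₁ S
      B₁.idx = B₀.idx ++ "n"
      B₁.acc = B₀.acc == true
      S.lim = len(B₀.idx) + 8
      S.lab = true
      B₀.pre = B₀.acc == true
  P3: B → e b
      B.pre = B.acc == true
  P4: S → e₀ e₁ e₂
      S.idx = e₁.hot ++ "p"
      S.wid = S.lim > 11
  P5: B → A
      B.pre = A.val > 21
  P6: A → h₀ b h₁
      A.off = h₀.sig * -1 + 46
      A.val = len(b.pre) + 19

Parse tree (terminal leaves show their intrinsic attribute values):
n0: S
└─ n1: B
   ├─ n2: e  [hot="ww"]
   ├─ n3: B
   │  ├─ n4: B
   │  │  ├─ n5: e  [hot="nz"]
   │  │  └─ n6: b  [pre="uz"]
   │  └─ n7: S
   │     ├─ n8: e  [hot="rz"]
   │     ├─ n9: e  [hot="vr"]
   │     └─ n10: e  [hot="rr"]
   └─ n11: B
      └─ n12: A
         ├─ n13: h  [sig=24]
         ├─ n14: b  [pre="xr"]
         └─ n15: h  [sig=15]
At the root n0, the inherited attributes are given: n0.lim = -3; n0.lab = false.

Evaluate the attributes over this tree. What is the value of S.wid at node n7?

false

1. n0.lim = -3  [given at root]
2. n0.lab = false  [given at root]
3. n1.idx = "vn"  ["vn"]
4. n1.acc = false  [S.lab == true]
5. n2.hot = "ww"  [terminal]
6. n3.idx = "wwp"  [e.hot ++ "p"]
7. n3.acc = true  [B₀.acc == false]
8. n4.idx = "wwpn"  [B₀.idx ++ "n"]
9. n4.acc = true  [B₀.acc == true]
10. n5.hot = "nz"  [terminal]
11. n6.pre = "uz"  [terminal]
12. n4.pre = true  [B.acc == true]
13. n7.lim = 11  [len(B₀.idx) + 8]
14. n7.lab = true  [true]
15. n8.hot = "rz"  [terminal]
16. n9.hot = "vr"  [terminal]
17. n10.hot = "rr"  [terminal]
18. n7.idx = "vrp"  [e₁.hot ++ "p"]
19. n7.wid = false  [S.lim > 11]
20. n3.pre = true  [B₀.acc == true]
21. n11.idx = "vnx"  [B₀.idx ++ "x"]
22. n11.acc = false  [not B₁.pre]
23. n13.sig = 24  [terminal]
24. n14.pre = "xr"  [terminal]
25. n15.sig = 15  [terminal]
26. n12.off = 22  [h₀.sig * -1 + 46]
27. n12.val = 21  [len(b.pre) + 19]
28. n11.pre = false  [A.val > 21]
29. n1.pre = false  [B₂.pre == true]
30. n0.idx = "qm"  ["qm"]
31. n0.wid = true  [B.pre == false]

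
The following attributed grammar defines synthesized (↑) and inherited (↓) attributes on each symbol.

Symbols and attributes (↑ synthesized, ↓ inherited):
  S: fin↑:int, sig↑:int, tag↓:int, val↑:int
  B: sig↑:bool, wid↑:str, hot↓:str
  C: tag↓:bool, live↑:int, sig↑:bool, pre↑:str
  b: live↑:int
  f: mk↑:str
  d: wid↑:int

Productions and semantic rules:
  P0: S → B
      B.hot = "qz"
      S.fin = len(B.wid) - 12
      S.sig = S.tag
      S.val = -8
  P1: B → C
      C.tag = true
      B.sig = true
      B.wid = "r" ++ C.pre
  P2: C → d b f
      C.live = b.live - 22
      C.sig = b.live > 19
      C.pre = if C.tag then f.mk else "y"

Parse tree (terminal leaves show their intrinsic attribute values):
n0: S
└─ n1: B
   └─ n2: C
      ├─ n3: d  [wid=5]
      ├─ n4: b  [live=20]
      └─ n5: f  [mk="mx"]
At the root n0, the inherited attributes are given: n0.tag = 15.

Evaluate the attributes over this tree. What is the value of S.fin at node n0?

-9

1. n0.tag = 15  [given at root]
2. n1.hot = "qz"  ["qz"]
3. n2.tag = true  [true]
4. n3.wid = 5  [terminal]
5. n4.live = 20  [terminal]
6. n5.mk = "mx"  [terminal]
7. n2.live = -2  [b.live - 22]
8. n2.sig = true  [b.live > 19]
9. n2.pre = "mx"  [if C.tag then f.mk else "y"]
10. n1.sig = true  [true]
11. n1.wid = "rmx"  ["r" ++ C.pre]
12. n0.fin = -9  [len(B.wid) - 12]
13. n0.sig = 15  [S.tag]
14. n0.val = -8  [-8]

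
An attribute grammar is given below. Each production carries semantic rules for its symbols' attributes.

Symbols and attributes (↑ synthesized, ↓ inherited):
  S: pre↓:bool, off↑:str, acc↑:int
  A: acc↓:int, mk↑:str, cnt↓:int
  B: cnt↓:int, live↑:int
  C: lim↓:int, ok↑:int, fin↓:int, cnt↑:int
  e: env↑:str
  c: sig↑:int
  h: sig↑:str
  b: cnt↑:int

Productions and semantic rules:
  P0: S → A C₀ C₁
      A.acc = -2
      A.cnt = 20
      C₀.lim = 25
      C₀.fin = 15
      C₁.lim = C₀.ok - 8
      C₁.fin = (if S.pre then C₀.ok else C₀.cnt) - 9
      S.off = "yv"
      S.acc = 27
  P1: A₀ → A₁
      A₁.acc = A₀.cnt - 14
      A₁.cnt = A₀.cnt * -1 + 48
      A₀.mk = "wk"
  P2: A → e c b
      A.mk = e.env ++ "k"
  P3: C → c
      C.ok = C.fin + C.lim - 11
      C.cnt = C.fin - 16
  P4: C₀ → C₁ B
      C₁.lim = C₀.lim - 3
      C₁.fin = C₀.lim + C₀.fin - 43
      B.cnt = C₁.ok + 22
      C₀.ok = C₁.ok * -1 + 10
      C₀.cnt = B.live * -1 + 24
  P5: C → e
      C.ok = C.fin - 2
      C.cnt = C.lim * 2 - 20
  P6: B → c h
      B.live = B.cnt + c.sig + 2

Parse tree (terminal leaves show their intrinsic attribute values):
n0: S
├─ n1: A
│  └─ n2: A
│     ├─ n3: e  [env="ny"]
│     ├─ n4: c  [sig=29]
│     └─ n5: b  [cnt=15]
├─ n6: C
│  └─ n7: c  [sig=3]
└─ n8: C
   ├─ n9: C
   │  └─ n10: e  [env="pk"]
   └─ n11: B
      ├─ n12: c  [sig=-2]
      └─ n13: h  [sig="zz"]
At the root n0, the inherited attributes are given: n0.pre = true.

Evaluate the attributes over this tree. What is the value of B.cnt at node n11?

1. n0.pre = true  [given at root]
2. n1.acc = -2  [-2]
3. n1.cnt = 20  [20]
4. n2.acc = 6  [A₀.cnt - 14]
5. n2.cnt = 28  [A₀.cnt * -1 + 48]
6. n3.env = "ny"  [terminal]
7. n4.sig = 29  [terminal]
8. n5.cnt = 15  [terminal]
9. n2.mk = "nyk"  [e.env ++ "k"]
10. n1.mk = "wk"  ["wk"]
11. n6.lim = 25  [25]
12. n6.fin = 15  [15]
13. n7.sig = 3  [terminal]
14. n6.ok = 29  [C.fin + C.lim - 11]
15. n6.cnt = -1  [C.fin - 16]
16. n8.lim = 21  [C₀.ok - 8]
17. n8.fin = 20  [(if S.pre then C₀.ok else C₀.cnt) - 9]
18. n9.lim = 18  [C₀.lim - 3]
19. n9.fin = -2  [C₀.lim + C₀.fin - 43]
20. n10.env = "pk"  [terminal]
21. n9.ok = -4  [C.fin - 2]
22. n9.cnt = 16  [C.lim * 2 - 20]
23. n11.cnt = 18  [C₁.ok + 22]
24. n12.sig = -2  [terminal]
25. n13.sig = "zz"  [terminal]
26. n11.live = 18  [B.cnt + c.sig + 2]
27. n8.ok = 14  [C₁.ok * -1 + 10]
28. n8.cnt = 6  [B.live * -1 + 24]
29. n0.off = "yv"  ["yv"]
30. n0.acc = 27  [27]

18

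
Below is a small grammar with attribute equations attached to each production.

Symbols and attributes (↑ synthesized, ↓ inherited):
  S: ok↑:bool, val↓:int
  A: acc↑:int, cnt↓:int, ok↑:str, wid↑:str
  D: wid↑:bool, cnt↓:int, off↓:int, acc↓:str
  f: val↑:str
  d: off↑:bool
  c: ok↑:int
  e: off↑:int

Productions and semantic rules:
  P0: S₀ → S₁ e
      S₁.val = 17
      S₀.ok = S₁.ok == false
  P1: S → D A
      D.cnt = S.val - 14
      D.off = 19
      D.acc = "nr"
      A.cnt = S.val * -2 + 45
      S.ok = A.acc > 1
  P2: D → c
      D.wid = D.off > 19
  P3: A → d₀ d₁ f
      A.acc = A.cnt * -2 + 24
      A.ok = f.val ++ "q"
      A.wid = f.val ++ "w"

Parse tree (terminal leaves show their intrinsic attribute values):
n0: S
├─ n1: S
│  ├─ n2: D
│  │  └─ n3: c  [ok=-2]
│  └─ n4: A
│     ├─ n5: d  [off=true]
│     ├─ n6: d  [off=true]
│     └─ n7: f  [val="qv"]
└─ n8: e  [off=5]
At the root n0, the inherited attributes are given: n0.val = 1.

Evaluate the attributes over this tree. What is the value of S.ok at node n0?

1. n0.val = 1  [given at root]
2. n1.val = 17  [17]
3. n2.cnt = 3  [S.val - 14]
4. n2.off = 19  [19]
5. n2.acc = "nr"  ["nr"]
6. n3.ok = -2  [terminal]
7. n2.wid = false  [D.off > 19]
8. n4.cnt = 11  [S.val * -2 + 45]
9. n5.off = true  [terminal]
10. n6.off = true  [terminal]
11. n7.val = "qv"  [terminal]
12. n4.acc = 2  [A.cnt * -2 + 24]
13. n4.ok = "qvq"  [f.val ++ "q"]
14. n4.wid = "qvw"  [f.val ++ "w"]
15. n1.ok = true  [A.acc > 1]
16. n8.off = 5  [terminal]
17. n0.ok = false  [S₁.ok == false]

false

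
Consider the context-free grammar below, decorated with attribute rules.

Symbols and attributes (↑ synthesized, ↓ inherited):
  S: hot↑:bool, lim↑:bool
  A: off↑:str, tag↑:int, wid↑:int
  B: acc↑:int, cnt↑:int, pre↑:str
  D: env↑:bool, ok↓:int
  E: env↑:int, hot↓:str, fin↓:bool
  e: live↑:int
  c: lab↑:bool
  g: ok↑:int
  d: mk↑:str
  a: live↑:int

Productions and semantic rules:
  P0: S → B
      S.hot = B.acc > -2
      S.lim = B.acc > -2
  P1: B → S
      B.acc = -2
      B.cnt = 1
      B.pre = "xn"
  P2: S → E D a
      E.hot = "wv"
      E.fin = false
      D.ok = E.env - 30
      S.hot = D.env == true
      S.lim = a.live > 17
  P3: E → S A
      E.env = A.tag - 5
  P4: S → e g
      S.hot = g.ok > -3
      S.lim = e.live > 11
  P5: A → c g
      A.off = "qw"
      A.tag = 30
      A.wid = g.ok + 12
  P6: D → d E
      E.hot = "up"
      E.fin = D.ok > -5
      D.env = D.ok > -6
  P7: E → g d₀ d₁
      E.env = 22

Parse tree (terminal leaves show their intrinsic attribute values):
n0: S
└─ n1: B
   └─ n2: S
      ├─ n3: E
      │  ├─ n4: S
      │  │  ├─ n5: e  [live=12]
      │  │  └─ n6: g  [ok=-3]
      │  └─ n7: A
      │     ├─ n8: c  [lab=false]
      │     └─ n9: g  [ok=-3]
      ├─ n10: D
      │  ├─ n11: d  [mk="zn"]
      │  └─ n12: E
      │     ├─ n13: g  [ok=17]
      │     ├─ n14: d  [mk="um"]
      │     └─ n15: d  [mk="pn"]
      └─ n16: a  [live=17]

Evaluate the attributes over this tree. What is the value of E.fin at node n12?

false

1. n3.hot = "wv"  ["wv"]
2. n3.fin = false  [false]
3. n5.live = 12  [terminal]
4. n6.ok = -3  [terminal]
5. n4.hot = false  [g.ok > -3]
6. n4.lim = true  [e.live > 11]
7. n8.lab = false  [terminal]
8. n9.ok = -3  [terminal]
9. n7.off = "qw"  ["qw"]
10. n7.tag = 30  [30]
11. n7.wid = 9  [g.ok + 12]
12. n3.env = 25  [A.tag - 5]
13. n10.ok = -5  [E.env - 30]
14. n11.mk = "zn"  [terminal]
15. n12.hot = "up"  ["up"]
16. n12.fin = false  [D.ok > -5]
17. n13.ok = 17  [terminal]
18. n14.mk = "um"  [terminal]
19. n15.mk = "pn"  [terminal]
20. n12.env = 22  [22]
21. n10.env = true  [D.ok > -6]
22. n16.live = 17  [terminal]
23. n2.hot = true  [D.env == true]
24. n2.lim = false  [a.live > 17]
25. n1.acc = -2  [-2]
26. n1.cnt = 1  [1]
27. n1.pre = "xn"  ["xn"]
28. n0.hot = false  [B.acc > -2]
29. n0.lim = false  [B.acc > -2]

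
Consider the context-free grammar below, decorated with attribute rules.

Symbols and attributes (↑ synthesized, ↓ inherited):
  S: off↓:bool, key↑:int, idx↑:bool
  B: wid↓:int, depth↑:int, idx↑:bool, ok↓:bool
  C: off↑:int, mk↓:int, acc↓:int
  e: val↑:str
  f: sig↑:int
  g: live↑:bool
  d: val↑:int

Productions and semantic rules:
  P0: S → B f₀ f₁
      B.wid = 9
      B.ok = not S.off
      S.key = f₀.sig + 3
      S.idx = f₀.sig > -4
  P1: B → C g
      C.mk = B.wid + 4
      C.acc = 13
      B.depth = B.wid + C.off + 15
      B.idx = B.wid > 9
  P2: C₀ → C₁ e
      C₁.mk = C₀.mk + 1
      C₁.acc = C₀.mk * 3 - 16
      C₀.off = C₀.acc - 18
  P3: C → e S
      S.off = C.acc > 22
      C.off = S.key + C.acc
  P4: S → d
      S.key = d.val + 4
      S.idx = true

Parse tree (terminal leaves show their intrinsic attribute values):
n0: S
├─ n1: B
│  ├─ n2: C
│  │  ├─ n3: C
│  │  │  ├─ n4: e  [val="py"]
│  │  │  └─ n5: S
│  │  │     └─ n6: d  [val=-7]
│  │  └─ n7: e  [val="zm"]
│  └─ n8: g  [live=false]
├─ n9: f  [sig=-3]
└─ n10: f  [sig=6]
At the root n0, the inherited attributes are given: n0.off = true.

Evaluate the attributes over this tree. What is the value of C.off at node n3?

1. n0.off = true  [given at root]
2. n1.wid = 9  [9]
3. n1.ok = false  [not S.off]
4. n2.mk = 13  [B.wid + 4]
5. n2.acc = 13  [13]
6. n3.mk = 14  [C₀.mk + 1]
7. n3.acc = 23  [C₀.mk * 3 - 16]
8. n4.val = "py"  [terminal]
9. n5.off = true  [C.acc > 22]
10. n6.val = -7  [terminal]
11. n5.key = -3  [d.val + 4]
12. n5.idx = true  [true]
13. n3.off = 20  [S.key + C.acc]
14. n7.val = "zm"  [terminal]
15. n2.off = -5  [C₀.acc - 18]
16. n8.live = false  [terminal]
17. n1.depth = 19  [B.wid + C.off + 15]
18. n1.idx = false  [B.wid > 9]
19. n9.sig = -3  [terminal]
20. n10.sig = 6  [terminal]
21. n0.key = 0  [f₀.sig + 3]
22. n0.idx = true  [f₀.sig > -4]

20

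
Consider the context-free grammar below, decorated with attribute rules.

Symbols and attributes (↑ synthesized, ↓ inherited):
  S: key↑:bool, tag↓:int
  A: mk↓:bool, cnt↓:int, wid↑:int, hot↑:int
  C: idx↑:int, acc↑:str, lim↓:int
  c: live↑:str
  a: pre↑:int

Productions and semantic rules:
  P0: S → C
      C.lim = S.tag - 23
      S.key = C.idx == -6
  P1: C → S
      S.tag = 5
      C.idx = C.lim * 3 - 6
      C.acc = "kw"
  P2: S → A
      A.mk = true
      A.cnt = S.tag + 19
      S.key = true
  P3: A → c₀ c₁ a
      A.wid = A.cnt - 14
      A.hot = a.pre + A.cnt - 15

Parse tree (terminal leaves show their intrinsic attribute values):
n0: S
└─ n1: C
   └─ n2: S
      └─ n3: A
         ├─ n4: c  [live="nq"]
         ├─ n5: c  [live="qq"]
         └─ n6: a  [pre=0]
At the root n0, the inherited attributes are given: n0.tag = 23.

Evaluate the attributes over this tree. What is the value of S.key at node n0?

true

1. n0.tag = 23  [given at root]
2. n1.lim = 0  [S.tag - 23]
3. n2.tag = 5  [5]
4. n3.mk = true  [true]
5. n3.cnt = 24  [S.tag + 19]
6. n4.live = "nq"  [terminal]
7. n5.live = "qq"  [terminal]
8. n6.pre = 0  [terminal]
9. n3.wid = 10  [A.cnt - 14]
10. n3.hot = 9  [a.pre + A.cnt - 15]
11. n2.key = true  [true]
12. n1.idx = -6  [C.lim * 3 - 6]
13. n1.acc = "kw"  ["kw"]
14. n0.key = true  [C.idx == -6]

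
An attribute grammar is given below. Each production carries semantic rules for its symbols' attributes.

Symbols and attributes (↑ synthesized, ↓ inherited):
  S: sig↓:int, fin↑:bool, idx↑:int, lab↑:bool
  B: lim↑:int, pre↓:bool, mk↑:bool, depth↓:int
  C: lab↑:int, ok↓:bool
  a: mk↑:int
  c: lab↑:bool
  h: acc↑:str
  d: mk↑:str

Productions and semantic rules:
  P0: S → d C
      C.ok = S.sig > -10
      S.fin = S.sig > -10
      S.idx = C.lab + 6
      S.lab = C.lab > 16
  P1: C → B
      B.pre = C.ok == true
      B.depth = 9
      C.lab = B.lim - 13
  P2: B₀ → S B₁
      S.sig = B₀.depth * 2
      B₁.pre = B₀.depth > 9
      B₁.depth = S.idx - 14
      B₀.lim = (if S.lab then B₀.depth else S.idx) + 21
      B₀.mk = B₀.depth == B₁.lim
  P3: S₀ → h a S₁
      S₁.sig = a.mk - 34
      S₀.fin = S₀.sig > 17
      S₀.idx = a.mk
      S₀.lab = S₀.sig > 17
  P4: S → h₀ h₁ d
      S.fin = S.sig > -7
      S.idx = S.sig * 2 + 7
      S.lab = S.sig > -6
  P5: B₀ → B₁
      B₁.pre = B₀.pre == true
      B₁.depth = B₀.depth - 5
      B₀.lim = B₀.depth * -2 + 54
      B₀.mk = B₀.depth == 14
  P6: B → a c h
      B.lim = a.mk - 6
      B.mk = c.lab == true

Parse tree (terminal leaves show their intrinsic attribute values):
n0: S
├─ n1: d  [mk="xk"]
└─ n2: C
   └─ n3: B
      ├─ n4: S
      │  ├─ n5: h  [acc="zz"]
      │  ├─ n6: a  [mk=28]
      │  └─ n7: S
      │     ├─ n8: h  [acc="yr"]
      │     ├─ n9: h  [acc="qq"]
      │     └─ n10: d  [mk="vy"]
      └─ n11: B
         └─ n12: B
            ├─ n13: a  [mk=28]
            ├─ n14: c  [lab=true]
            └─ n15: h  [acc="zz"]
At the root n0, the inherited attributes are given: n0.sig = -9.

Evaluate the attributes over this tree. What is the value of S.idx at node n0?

23

1. n0.sig = -9  [given at root]
2. n1.mk = "xk"  [terminal]
3. n2.ok = true  [S.sig > -10]
4. n3.pre = true  [C.ok == true]
5. n3.depth = 9  [9]
6. n4.sig = 18  [B₀.depth * 2]
7. n5.acc = "zz"  [terminal]
8. n6.mk = 28  [terminal]
9. n7.sig = -6  [a.mk - 34]
10. n8.acc = "yr"  [terminal]
11. n9.acc = "qq"  [terminal]
12. n10.mk = "vy"  [terminal]
13. n7.fin = true  [S.sig > -7]
14. n7.idx = -5  [S.sig * 2 + 7]
15. n7.lab = false  [S.sig > -6]
16. n4.fin = true  [S₀.sig > 17]
17. n4.idx = 28  [a.mk]
18. n4.lab = true  [S₀.sig > 17]
19. n11.pre = false  [B₀.depth > 9]
20. n11.depth = 14  [S.idx - 14]
21. n12.pre = false  [B₀.pre == true]
22. n12.depth = 9  [B₀.depth - 5]
23. n13.mk = 28  [terminal]
24. n14.lab = true  [terminal]
25. n15.acc = "zz"  [terminal]
26. n12.lim = 22  [a.mk - 6]
27. n12.mk = true  [c.lab == true]
28. n11.lim = 26  [B₀.depth * -2 + 54]
29. n11.mk = true  [B₀.depth == 14]
30. n3.lim = 30  [(if S.lab then B₀.depth else S.idx) + 21]
31. n3.mk = false  [B₀.depth == B₁.lim]
32. n2.lab = 17  [B.lim - 13]
33. n0.fin = true  [S.sig > -10]
34. n0.idx = 23  [C.lab + 6]
35. n0.lab = true  [C.lab > 16]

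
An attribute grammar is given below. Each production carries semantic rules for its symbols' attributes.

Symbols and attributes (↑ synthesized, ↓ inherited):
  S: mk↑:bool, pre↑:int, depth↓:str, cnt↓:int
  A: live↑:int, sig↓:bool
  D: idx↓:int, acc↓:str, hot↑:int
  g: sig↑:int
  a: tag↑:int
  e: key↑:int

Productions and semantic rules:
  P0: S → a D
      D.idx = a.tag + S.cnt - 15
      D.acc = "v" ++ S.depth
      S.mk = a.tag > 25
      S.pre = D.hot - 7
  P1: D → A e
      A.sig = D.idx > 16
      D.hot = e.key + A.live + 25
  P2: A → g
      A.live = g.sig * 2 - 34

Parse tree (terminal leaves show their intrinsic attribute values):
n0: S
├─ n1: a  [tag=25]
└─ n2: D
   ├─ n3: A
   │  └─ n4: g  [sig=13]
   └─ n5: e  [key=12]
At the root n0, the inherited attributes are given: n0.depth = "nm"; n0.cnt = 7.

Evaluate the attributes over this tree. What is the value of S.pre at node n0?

1. n0.depth = "nm"  [given at root]
2. n0.cnt = 7  [given at root]
3. n1.tag = 25  [terminal]
4. n2.idx = 17  [a.tag + S.cnt - 15]
5. n2.acc = "vnm"  ["v" ++ S.depth]
6. n3.sig = true  [D.idx > 16]
7. n4.sig = 13  [terminal]
8. n3.live = -8  [g.sig * 2 - 34]
9. n5.key = 12  [terminal]
10. n2.hot = 29  [e.key + A.live + 25]
11. n0.mk = false  [a.tag > 25]
12. n0.pre = 22  [D.hot - 7]

22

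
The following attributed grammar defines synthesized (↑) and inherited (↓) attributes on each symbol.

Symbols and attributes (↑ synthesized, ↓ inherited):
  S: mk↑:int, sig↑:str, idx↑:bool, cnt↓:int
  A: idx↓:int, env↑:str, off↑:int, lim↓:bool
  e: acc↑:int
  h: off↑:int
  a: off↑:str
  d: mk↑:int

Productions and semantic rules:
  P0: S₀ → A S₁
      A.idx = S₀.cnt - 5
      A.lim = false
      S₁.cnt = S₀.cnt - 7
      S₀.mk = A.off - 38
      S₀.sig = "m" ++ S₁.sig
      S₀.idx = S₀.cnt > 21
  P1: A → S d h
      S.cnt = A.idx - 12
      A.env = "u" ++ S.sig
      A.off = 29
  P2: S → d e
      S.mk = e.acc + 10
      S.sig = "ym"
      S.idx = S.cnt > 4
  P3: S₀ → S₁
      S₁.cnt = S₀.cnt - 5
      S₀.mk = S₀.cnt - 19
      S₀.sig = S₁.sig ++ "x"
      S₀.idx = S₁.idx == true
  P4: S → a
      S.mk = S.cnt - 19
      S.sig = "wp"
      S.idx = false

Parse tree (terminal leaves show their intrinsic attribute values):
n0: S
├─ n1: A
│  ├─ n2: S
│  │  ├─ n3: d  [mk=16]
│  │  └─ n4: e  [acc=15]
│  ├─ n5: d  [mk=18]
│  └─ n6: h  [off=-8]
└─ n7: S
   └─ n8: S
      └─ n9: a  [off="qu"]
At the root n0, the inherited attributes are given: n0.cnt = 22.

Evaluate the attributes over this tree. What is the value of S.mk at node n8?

-9

1. n0.cnt = 22  [given at root]
2. n1.idx = 17  [S₀.cnt - 5]
3. n1.lim = false  [false]
4. n2.cnt = 5  [A.idx - 12]
5. n3.mk = 16  [terminal]
6. n4.acc = 15  [terminal]
7. n2.mk = 25  [e.acc + 10]
8. n2.sig = "ym"  ["ym"]
9. n2.idx = true  [S.cnt > 4]
10. n5.mk = 18  [terminal]
11. n6.off = -8  [terminal]
12. n1.env = "uym"  ["u" ++ S.sig]
13. n1.off = 29  [29]
14. n7.cnt = 15  [S₀.cnt - 7]
15. n8.cnt = 10  [S₀.cnt - 5]
16. n9.off = "qu"  [terminal]
17. n8.mk = -9  [S.cnt - 19]
18. n8.sig = "wp"  ["wp"]
19. n8.idx = false  [false]
20. n7.mk = -4  [S₀.cnt - 19]
21. n7.sig = "wpx"  [S₁.sig ++ "x"]
22. n7.idx = false  [S₁.idx == true]
23. n0.mk = -9  [A.off - 38]
24. n0.sig = "mwpx"  ["m" ++ S₁.sig]
25. n0.idx = true  [S₀.cnt > 21]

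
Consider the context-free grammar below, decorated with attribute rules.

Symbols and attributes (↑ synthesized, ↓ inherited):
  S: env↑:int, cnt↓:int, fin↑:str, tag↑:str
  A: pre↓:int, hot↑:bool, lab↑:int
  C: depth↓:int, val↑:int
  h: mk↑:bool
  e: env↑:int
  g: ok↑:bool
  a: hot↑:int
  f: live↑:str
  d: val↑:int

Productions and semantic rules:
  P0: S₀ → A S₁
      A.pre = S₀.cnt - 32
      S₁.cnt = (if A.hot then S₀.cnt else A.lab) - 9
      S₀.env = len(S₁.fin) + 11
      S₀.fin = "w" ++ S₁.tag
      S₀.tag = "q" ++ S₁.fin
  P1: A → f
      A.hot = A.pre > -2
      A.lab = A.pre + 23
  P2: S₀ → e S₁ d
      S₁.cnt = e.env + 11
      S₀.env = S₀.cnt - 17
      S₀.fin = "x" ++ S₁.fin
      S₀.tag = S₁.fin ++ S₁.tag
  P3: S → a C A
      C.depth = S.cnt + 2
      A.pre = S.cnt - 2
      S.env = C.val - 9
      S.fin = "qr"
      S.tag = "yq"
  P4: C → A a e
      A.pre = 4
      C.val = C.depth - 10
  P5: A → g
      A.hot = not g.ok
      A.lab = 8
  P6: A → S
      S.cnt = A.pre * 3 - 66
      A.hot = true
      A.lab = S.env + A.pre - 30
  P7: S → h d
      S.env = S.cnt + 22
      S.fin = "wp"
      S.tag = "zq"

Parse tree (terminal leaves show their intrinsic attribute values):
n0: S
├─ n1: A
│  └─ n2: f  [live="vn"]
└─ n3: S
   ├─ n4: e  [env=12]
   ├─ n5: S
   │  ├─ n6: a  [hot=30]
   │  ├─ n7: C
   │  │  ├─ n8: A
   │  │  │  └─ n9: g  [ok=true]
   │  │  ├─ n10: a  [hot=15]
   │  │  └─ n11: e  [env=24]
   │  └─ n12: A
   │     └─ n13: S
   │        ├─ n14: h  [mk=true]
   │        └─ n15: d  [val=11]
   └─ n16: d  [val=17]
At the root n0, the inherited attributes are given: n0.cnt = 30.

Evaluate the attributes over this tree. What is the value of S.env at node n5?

1. n0.cnt = 30  [given at root]
2. n1.pre = -2  [S₀.cnt - 32]
3. n2.live = "vn"  [terminal]
4. n1.hot = false  [A.pre > -2]
5. n1.lab = 21  [A.pre + 23]
6. n3.cnt = 12  [(if A.hot then S₀.cnt else A.lab) - 9]
7. n4.env = 12  [terminal]
8. n5.cnt = 23  [e.env + 11]
9. n6.hot = 30  [terminal]
10. n7.depth = 25  [S.cnt + 2]
11. n8.pre = 4  [4]
12. n9.ok = true  [terminal]
13. n8.hot = false  [not g.ok]
14. n8.lab = 8  [8]
15. n10.hot = 15  [terminal]
16. n11.env = 24  [terminal]
17. n7.val = 15  [C.depth - 10]
18. n12.pre = 21  [S.cnt - 2]
19. n13.cnt = -3  [A.pre * 3 - 66]
20. n14.mk = true  [terminal]
21. n15.val = 11  [terminal]
22. n13.env = 19  [S.cnt + 22]
23. n13.fin = "wp"  ["wp"]
24. n13.tag = "zq"  ["zq"]
25. n12.hot = true  [true]
26. n12.lab = 10  [S.env + A.pre - 30]
27. n5.env = 6  [C.val - 9]
28. n5.fin = "qr"  ["qr"]
29. n5.tag = "yq"  ["yq"]
30. n16.val = 17  [terminal]
31. n3.env = -5  [S₀.cnt - 17]
32. n3.fin = "xqr"  ["x" ++ S₁.fin]
33. n3.tag = "qryq"  [S₁.fin ++ S₁.tag]
34. n0.env = 14  [len(S₁.fin) + 11]
35. n0.fin = "wqryq"  ["w" ++ S₁.tag]
36. n0.tag = "qxqr"  ["q" ++ S₁.fin]

6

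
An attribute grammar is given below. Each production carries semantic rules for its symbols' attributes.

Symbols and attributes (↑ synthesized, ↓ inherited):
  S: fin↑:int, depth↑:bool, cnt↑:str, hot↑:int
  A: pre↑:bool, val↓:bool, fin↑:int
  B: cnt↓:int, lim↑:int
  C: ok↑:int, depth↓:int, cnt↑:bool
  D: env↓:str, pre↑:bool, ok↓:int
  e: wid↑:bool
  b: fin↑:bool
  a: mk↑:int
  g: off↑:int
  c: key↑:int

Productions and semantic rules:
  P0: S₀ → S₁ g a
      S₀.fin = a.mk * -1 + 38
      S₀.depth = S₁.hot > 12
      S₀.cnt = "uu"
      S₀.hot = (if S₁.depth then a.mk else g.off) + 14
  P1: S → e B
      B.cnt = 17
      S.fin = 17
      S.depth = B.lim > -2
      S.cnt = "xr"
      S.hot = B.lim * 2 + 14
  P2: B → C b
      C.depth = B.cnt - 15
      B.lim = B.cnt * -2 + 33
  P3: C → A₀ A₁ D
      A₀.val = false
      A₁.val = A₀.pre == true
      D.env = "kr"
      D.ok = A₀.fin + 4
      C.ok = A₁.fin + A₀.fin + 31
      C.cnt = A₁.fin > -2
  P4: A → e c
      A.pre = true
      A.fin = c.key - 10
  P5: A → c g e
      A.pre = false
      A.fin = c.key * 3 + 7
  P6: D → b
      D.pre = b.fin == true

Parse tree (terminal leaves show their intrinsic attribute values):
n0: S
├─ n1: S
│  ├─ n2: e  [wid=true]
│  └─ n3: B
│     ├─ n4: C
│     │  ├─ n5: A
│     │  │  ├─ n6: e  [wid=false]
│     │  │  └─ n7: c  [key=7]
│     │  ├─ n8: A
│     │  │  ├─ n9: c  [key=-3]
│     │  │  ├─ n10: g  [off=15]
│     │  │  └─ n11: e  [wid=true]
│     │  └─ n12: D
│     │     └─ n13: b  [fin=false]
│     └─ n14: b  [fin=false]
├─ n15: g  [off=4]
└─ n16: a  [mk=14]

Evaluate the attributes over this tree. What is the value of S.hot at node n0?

28

1. n2.wid = true  [terminal]
2. n3.cnt = 17  [17]
3. n4.depth = 2  [B.cnt - 15]
4. n5.val = false  [false]
5. n6.wid = false  [terminal]
6. n7.key = 7  [terminal]
7. n5.pre = true  [true]
8. n5.fin = -3  [c.key - 10]
9. n8.val = true  [A₀.pre == true]
10. n9.key = -3  [terminal]
11. n10.off = 15  [terminal]
12. n11.wid = true  [terminal]
13. n8.pre = false  [false]
14. n8.fin = -2  [c.key * 3 + 7]
15. n12.env = "kr"  ["kr"]
16. n12.ok = 1  [A₀.fin + 4]
17. n13.fin = false  [terminal]
18. n12.pre = false  [b.fin == true]
19. n4.ok = 26  [A₁.fin + A₀.fin + 31]
20. n4.cnt = false  [A₁.fin > -2]
21. n14.fin = false  [terminal]
22. n3.lim = -1  [B.cnt * -2 + 33]
23. n1.fin = 17  [17]
24. n1.depth = true  [B.lim > -2]
25. n1.cnt = "xr"  ["xr"]
26. n1.hot = 12  [B.lim * 2 + 14]
27. n15.off = 4  [terminal]
28. n16.mk = 14  [terminal]
29. n0.fin = 24  [a.mk * -1 + 38]
30. n0.depth = false  [S₁.hot > 12]
31. n0.cnt = "uu"  ["uu"]
32. n0.hot = 28  [(if S₁.depth then a.mk else g.off) + 14]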